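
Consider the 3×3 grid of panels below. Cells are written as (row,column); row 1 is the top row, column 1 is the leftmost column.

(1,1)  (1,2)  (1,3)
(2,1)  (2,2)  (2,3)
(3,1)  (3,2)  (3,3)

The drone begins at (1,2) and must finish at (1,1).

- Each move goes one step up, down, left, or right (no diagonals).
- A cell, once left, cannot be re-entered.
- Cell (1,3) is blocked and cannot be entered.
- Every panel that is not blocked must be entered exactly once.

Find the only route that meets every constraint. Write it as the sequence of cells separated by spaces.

(1,2) (2,2) (2,3) (3,3) (3,2) (3,1) (2,1) (1,1)

Need to visit all 8 open cells exactly once, starting at (1,2) and ending at (1,1).
Cell (2,3) has only two open neighbours ((3,3) and (2,2)), so the path must pass straight through it: one of those is the cell it's entered from and the other is where it exits.
Route from (1,2): down to (2,2), right to (2,3), down to (3,3), 2× left (reaching (3,1)), 2× up (reaching (1,1)) — 7 moves in all.
Check: all 8 open cells covered.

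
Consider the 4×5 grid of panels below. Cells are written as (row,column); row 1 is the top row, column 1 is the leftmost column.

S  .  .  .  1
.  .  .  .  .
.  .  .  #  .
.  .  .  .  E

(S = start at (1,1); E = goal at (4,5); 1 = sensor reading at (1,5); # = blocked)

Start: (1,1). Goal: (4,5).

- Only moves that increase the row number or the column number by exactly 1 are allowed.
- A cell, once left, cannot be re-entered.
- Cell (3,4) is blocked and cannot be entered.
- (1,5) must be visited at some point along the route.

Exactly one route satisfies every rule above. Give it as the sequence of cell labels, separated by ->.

(1,1) -> (1,2) -> (1,3) -> (1,4) -> (1,5) -> (2,5) -> (3,5) -> (4,5)

Moves only go right or down, so the column and row indices never decrease.
Route from (1,1): right 4 to (1,5), down 3 to (4,5) — 7 moves in all.
Check: all required cells visited.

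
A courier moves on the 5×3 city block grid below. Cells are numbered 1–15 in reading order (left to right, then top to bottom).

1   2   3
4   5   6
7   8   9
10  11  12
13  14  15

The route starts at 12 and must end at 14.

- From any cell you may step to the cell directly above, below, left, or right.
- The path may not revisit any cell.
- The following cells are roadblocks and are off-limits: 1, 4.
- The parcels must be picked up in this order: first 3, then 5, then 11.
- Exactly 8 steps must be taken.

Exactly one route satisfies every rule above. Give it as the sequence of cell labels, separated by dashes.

12 - 9 - 6 - 3 - 2 - 5 - 8 - 11 - 14

The waypoints must appear in the order 3, 5, 11, with no cell reused.
Route from 12: up 3 to 3, left 1 to 2, down 4 to 14 — 8 moves in all.
Check: order respected (3 at step 3, 5 at step 5, 11 at step 7); 8 moves as required.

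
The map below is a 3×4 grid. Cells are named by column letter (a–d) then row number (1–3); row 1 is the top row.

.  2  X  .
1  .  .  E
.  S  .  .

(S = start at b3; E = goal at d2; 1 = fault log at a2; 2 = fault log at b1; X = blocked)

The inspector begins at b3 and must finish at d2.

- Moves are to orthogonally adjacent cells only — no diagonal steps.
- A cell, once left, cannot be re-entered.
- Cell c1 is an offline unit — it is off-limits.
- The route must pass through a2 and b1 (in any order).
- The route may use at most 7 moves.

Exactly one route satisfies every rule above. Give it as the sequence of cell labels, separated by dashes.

The 7-move cap with required stops at a2, b1 leaves no slack for detours.
Route from b3: left to a3, 2× up (reaching a1), right to b1, down to b2, 2× right (reaching d2) — 7 moves in all.
Check: all required cells visited; 7 ≤ 7 moves.

b3 - a3 - a2 - a1 - b1 - b2 - c2 - d2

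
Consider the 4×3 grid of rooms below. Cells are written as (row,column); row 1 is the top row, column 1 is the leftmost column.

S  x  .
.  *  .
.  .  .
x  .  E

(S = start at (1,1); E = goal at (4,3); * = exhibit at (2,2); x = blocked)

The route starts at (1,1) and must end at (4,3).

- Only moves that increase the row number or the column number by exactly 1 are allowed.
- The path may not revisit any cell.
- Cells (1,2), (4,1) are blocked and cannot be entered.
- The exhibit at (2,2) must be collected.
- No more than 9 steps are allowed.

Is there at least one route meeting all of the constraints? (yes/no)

yes

One route that works: (1,1) → (2,1) → (2,2) → (3,2) → (4,2) → (4,3).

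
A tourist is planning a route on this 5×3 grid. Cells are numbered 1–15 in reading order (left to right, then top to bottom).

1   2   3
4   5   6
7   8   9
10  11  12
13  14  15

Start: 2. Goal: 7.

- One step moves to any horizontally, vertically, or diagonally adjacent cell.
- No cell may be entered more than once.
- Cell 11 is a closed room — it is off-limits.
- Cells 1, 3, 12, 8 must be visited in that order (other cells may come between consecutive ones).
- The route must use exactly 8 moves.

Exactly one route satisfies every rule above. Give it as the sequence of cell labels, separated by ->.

2 -> 1 -> 5 -> 3 -> 6 -> 9 -> 12 -> 8 -> 7

The waypoints must appear in the order 1, 3, 12, 8, with no cell reused.
Route from 2: left 1 to 1, down-right 1 to 5, up-right 1 to 3, down 3 to 12, up-left 1 to 8, left 1 to 7 — 8 moves in all.
Check: order respected (1 at step 1, 3 at step 3, 12 at step 6, 8 at step 7); 8 moves as required.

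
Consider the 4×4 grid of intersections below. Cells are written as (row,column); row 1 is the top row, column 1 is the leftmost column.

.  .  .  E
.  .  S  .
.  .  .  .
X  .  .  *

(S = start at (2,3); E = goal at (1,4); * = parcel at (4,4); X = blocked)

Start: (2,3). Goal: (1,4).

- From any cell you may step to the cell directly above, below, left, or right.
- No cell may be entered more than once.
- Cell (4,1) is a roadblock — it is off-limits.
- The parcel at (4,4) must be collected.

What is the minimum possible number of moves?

Any route passes through (4,4) somewhere between (2,3) and (1,4). Summing Manhattan distances along the two legs ((2,3) → (4,4) → (1,4)) gives a lower bound of 3 + 3 = 6 moves.
A route of 6 moves achieves this: (2,3) → (3,3) → (4,3) → (4,4) → (3,4) → (2,4) → (1,4).
Since 6 matches the lower bound, it is optimal.

6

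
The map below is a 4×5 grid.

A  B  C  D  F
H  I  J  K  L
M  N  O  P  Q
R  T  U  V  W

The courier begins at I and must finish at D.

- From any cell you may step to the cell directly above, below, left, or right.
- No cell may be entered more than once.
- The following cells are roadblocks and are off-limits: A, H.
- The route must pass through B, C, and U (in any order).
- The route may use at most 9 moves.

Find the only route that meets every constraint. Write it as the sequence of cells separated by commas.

I, B, C, J, O, U, V, P, K, D

The 9-move cap with required stops at B, C, U leaves no slack for detours.
Route from I: up to B, right to C, 3× down (reaching U), right to V, 3× up (reaching D) — 9 moves in all.
Check: all required cells visited; 9 ≤ 9 moves.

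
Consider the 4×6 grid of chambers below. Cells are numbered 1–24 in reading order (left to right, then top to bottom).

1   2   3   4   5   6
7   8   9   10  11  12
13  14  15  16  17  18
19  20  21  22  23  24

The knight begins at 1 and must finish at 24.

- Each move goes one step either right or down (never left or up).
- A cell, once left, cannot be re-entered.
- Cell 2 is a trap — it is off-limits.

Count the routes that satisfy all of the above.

A right/down-only route from 1 to 24 makes exactly 3 down-moves and 5 right-moves in some order.
With no other constraints that would be C(8,3) = 56 routes.
Subtract routes through each blocked cell (inclusion–exclusion for overlaps): − through 2: 35 → 21.
That gives 21 routes.

21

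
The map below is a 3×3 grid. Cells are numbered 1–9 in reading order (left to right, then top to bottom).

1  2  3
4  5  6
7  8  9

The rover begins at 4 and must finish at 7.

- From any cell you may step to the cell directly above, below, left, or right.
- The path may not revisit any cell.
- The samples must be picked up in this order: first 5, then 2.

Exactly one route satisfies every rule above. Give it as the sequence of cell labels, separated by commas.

4, 5, 2, 3, 6, 9, 8, 7

The waypoints must appear in the order 5, 2, with no cell reused.
Route from 4: right to 5, up to 2, right to 3, 2× down (reaching 9), 2× left (reaching 7) — 7 moves in all.
Check: order respected (5 at step 1, 2 at step 2).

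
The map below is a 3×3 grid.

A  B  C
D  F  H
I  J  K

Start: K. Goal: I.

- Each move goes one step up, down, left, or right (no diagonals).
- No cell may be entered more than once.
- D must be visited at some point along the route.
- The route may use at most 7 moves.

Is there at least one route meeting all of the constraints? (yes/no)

One route that works: K → H → F → D → I.

yes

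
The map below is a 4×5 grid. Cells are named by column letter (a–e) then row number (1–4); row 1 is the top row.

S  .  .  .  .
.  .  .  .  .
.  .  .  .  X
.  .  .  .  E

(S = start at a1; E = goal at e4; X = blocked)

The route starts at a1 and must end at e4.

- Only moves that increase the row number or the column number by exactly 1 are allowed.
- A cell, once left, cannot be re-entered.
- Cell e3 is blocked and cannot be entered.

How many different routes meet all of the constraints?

A right/down-only route from a1 to e4 makes exactly 3 down-moves and 4 right-moves in some order.
With no other constraints that would be C(7,3) = 35 routes.
Subtract routes through each blocked cell (inclusion–exclusion for overlaps): − through e3: 15 → 20.
That gives 20 routes.

20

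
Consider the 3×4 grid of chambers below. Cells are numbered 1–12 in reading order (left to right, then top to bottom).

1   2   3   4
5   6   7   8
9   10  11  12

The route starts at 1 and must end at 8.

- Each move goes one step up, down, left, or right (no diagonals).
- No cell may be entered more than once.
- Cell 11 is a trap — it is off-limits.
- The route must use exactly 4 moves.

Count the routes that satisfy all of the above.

4

Need simple routes of exactly 4 moves from 1 to 8 (Manhattan distance 4, so 0 moves are spent on a detour and 0 undoing it).
Enumerating: 1 5 6 7 8 | 1 2 6 7 8 | 1 2 3 7 8 | 1 2 3 4 8.
That gives 4 routes.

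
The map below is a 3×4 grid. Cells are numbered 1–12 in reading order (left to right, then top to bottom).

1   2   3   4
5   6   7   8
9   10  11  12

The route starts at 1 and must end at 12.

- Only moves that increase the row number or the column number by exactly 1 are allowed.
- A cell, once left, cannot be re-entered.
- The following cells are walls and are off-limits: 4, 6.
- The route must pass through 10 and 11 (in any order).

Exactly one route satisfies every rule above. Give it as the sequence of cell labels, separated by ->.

Moves only go right or down, so the column and row indices never decrease.
Route from 1: down 2 to 9, right 3 to 12 — 5 moves in all.
Check: all required cells visited.

1 -> 5 -> 9 -> 10 -> 11 -> 12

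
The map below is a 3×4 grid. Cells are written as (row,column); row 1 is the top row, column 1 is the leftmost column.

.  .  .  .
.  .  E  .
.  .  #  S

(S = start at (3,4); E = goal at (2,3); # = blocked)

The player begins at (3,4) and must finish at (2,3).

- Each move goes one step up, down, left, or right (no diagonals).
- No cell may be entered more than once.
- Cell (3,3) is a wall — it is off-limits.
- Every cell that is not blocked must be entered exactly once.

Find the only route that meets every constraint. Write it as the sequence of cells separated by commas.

Need to visit all 11 open cells exactly once, starting at (3,4) and ending at (2,3).
Route from (3,4): 2× up (reaching (1,4)), 3× left (reaching (1,1)), 2× down (reaching (3,1)), right to (3,2), up to (2,2), right to (2,3) — 10 moves in all.
Check: all 11 open cells covered.

(3,4), (2,4), (1,4), (1,3), (1,2), (1,1), (2,1), (3,1), (3,2), (2,2), (2,3)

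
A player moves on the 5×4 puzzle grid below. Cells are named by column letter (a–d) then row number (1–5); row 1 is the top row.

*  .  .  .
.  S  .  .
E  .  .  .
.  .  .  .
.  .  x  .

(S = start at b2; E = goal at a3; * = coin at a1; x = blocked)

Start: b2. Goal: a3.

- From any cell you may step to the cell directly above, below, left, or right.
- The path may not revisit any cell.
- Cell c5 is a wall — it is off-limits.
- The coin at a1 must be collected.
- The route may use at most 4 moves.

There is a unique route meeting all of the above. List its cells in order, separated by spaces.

b2 b1 a1 a2 a3

Any route must reach a1 and still end at a3 within 4 moves, so the order of the required stops is forced.
Route from b2: up to b1, left to a1, 2× down (reaching a3) — 4 moves in all.
Check: all required cells visited; 4 ≤ 4 moves.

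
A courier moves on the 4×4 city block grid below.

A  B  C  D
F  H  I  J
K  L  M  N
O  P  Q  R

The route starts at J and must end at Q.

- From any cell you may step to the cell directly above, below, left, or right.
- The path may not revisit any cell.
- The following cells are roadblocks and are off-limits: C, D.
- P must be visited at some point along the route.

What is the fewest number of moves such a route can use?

Any route passes through P somewhere between J and Q. Summing Manhattan distances along the two legs (J → P → Q) gives a lower bound of 4 + 1 = 5 moves.
A route of 5 moves achieves this: J → N → M → L → P → Q.
Since 5 matches the lower bound, it is optimal.

5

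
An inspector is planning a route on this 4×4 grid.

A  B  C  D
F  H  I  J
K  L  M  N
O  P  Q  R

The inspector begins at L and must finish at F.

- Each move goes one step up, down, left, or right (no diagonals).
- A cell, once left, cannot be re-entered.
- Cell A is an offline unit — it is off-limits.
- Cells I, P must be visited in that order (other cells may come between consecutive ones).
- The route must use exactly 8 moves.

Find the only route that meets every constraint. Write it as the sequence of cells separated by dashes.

L - H - I - M - Q - P - O - K - F

The waypoints must appear in the order I, P, with no cell reused.
Route from L: up to H, right to I, 2× down (reaching Q), 2× left (reaching O), 2× up (reaching F) — 8 moves in all.
Check: order respected (I at step 2, P at step 5); 8 moves as required.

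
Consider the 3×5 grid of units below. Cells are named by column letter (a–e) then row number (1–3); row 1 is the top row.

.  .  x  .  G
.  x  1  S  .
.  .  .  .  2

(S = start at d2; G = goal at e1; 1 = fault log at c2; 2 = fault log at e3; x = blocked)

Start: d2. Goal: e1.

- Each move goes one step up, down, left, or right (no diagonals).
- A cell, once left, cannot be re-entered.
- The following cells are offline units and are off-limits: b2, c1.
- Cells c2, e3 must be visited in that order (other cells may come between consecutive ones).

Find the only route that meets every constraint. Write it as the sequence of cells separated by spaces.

The waypoints must appear in the order c2, e3, with no cell reused.
Route from d2: left to c2, down to c3, 2× right (reaching e3), 2× up (reaching e1) — 6 moves in all.
Check: order respected (1 at step 1, 2 at step 4).

d2 c2 c3 d3 e3 e2 e1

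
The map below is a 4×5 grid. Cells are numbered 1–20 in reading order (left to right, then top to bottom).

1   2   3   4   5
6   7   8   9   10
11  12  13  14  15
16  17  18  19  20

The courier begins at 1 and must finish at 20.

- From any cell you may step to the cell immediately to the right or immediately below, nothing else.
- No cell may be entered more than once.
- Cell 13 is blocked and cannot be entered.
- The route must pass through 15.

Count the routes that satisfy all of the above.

A right/down-only route from 1 to 20 makes exactly 3 down-moves and 4 right-moves in some order.
With no other constraints that would be C(7,3) = 35 routes.
Split at 15 and multiply the segment counts (each segment already excludes blocked cells): 1→15: 9; 15→20: 1; product = 9.
That gives 9 routes.

9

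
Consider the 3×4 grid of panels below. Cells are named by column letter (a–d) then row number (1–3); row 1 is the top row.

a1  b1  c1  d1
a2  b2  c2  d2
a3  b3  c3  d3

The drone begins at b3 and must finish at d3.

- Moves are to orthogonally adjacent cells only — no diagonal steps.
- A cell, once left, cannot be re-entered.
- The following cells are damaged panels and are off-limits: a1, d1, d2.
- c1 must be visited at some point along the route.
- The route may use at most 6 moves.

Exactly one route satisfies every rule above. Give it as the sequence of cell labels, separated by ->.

b3 -> b2 -> b1 -> c1 -> c2 -> c3 -> d3

The 6-move cap with required stops at c1 leaves no slack for detours.
Route from b3: 2× up (reaching b1), right to c1, 2× down (reaching c3), right to d3 — 6 moves in all.
Check: all required cells visited; 6 ≤ 6 moves.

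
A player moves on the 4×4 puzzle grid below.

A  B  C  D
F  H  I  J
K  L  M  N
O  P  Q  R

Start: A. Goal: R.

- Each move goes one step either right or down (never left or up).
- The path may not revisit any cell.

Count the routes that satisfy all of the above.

A right/down-only route from A to R makes exactly 3 down-moves and 3 right-moves in some order.
With no other constraints that would be C(6,3) = 20 routes.
That gives 20 routes.

20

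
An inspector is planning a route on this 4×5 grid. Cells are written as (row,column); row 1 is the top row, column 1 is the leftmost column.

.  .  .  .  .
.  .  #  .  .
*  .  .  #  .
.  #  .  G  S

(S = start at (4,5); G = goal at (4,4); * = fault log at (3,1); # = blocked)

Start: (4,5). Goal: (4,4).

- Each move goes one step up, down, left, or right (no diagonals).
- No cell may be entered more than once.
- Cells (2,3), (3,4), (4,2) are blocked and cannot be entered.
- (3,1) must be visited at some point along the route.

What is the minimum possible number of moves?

Any route passes through (3,1) somewhere between (4,5) and (4,4). Summing Manhattan distances along the two legs ((4,5) → (3,1) → (4,4)) gives a lower bound of 5 + 4 = 9 moves.
The shortest route satisfying every rule uses 13 moves: (4,5) → (3,5) → (2,5) → (1,5) → (1,4) → (1,3) → (1,2) → (2,2) → (2,1) → (3,1) → (3,2) → (3,3) → (4,3) → (4,4).
The no-revisit rule (legs can't share cells) pushes the minimum above the 9-move bound; an exhaustive check rules out every length from 9 to 12 (on a 4-connected grid the length of any start-to-goal walk has the same parity as the Manhattan bound, so only lengths 9, 11, 13, … need checking), leaving 13 as the minimum.

13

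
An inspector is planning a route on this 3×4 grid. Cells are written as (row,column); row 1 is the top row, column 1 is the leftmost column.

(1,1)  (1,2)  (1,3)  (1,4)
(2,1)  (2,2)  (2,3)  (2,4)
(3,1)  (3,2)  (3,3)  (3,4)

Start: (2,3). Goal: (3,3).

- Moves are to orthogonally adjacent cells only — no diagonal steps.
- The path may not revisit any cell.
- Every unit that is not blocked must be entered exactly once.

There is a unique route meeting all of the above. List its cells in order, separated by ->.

Need to visit all 12 open cells exactly once, starting at (2,3) and ending at (3,3).
Route from (2,3): left to (2,2), down to (3,2), left to (3,1), 2× up (reaching (1,1)), 3× right (reaching (1,4)), 2× down (reaching (3,4)), left to (3,3) — 11 moves in all.
Check: all 12 open cells covered.

(2,3) -> (2,2) -> (3,2) -> (3,1) -> (2,1) -> (1,1) -> (1,2) -> (1,3) -> (1,4) -> (2,4) -> (3,4) -> (3,3)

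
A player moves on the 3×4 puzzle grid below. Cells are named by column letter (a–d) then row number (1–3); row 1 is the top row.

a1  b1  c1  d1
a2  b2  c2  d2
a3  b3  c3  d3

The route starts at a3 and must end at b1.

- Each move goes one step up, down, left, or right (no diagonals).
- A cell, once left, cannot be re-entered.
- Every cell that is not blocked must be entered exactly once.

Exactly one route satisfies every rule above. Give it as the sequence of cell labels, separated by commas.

Need to visit all 12 open cells exactly once, starting at a3 and ending at b1.
Route from a3: right 3 to d3, up 2 to d1, left 1 to c1, down 1 to c2, left 2 to a2, up 1 to a1, right 1 to b1 — 11 moves in all.
Check: all 12 open cells covered.

a3, b3, c3, d3, d2, d1, c1, c2, b2, a2, a1, b1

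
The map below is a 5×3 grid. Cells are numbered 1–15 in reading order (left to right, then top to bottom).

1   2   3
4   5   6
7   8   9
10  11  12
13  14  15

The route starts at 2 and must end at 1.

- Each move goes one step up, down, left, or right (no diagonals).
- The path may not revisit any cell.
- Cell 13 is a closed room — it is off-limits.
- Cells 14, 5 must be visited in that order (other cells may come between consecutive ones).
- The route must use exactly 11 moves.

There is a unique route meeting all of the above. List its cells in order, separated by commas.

2, 3, 6, 9, 12, 15, 14, 11, 8, 5, 4, 1

The waypoints must appear in the order 14, 5, with no cell reused.
Route from 2: right to 3, 4× down (reaching 15), left to 14, 3× up (reaching 5), left to 4, up to 1 — 11 moves in all.
Check: order respected (14 at step 6, 5 at step 9); 11 moves as required.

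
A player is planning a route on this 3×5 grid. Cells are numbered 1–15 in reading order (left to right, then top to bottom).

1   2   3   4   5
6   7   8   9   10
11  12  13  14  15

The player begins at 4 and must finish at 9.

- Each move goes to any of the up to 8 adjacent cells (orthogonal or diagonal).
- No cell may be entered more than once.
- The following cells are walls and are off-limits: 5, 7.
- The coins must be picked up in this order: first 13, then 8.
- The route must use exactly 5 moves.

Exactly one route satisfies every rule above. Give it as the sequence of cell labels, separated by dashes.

The waypoints must appear in the order 13, 8, with no cell reused.
Route from 4: down-right to 10, down-left to 14, left to 13, up to 8, right to 9 — 5 moves in all.
Check: order respected (13 at step 3, 8 at step 4); 5 moves as required.

4 - 10 - 14 - 13 - 8 - 9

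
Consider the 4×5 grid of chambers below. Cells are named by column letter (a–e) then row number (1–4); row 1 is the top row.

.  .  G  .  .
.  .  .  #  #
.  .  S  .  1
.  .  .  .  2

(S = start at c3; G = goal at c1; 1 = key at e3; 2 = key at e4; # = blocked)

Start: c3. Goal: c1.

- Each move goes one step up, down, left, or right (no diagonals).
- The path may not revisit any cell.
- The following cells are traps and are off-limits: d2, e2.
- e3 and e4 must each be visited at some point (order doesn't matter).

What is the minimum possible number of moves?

Any route passes through e3 and e4 in some order between c3 and c1. Summing Manhattan distances along each leg and taking the cheapest ordering (c3 → e3 → e4 → c1) gives a lower bound of 2 + 1 + 5 = 8 moves.
The shortest route satisfying every rule uses 10 moves: c3 → d3 → e3 → e4 → d4 → c4 → b4 → b3 → b2 → b1 → c1.
The no-revisit rule (legs can't share cells) pushes the minimum above the 8-move bound; an exhaustive check rules out every length from 8 to 9, leaving 10 as the minimum.

10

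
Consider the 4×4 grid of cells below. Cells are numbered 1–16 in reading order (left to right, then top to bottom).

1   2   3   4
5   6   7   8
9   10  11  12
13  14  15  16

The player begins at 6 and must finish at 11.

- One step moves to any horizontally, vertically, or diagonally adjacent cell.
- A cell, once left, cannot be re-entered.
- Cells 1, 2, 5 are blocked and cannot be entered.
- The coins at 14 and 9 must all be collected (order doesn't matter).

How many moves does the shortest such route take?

Any route passes through 14 and 9 in some order between 6 and 11. Summing Chebyshev distances along each leg and taking the cheapest ordering (6 → 9 → 14 → 11) gives a lower bound of 1 + 1 + 1 = 3 moves.
A route of 3 moves achieves this: 6 → 9 → 14 → 11.
Since 3 matches the lower bound, it is optimal.

3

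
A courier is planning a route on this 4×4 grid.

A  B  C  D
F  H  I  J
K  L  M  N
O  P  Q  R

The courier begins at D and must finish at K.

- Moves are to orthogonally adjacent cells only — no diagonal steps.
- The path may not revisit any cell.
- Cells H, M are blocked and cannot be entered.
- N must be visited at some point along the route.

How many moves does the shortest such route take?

Any route passes through N somewhere between D and K. Summing Manhattan distances along the two legs (D → N → K) gives a lower bound of 2 + 3 = 5 moves.
That bound ignores the blocked cells. Measuring each leg by the fewest moves that actually steer around them (D→N: 2; N→K: 5) raises the lower bound to 7.
A route of 7 moves exists: D → J → N → R → Q → P → L → K.
Since 7 matches that lower bound, it is optimal.

7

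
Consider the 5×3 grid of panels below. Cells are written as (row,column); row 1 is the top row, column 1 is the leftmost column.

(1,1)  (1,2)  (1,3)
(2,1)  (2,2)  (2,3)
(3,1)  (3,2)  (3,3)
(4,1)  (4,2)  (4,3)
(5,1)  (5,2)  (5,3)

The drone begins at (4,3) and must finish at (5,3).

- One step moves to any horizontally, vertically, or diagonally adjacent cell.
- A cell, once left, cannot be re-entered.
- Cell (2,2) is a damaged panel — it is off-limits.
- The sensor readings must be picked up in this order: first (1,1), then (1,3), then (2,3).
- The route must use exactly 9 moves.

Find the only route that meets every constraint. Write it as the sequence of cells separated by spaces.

The waypoints must appear in the order (1,1), (1,3), (2,3), with no cell reused.
Route from (4,3): up-left 2 to (2,1), up 1 to (1,1), right 2 to (1,3), down 2 to (3,3), down-left 1 to (4,2), down-right 1 to (5,3) — 9 moves in all.
Check: order respected ((1,1) at step 3, (1,3) at step 5, (2,3) at step 6); 9 moves as required.

(4,3) (3,2) (2,1) (1,1) (1,2) (1,3) (2,3) (3,3) (4,2) (5,3)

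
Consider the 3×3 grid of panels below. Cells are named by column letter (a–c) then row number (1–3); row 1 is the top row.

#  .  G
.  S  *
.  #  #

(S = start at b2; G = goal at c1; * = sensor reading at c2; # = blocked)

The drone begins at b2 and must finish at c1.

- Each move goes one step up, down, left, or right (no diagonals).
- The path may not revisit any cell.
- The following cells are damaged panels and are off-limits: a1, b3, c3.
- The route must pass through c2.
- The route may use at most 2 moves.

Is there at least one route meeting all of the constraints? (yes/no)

yes

One route that works: b2 → c2 → c1.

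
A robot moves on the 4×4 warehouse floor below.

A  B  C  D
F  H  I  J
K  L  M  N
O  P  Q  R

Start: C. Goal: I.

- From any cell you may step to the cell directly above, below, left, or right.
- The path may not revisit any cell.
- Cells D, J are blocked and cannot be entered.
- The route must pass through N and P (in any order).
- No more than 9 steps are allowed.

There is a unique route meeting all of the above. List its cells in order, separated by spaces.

C B H L P Q R N M I

Any route must reach N and P and still end at I within 9 moves, so the order of the required stops is forced.
Route from C: left to B, 3× down (reaching P), 2× right (reaching R), up to N, left to M, up to I — 9 moves in all.
Check: all required cells visited; 9 ≤ 9 moves.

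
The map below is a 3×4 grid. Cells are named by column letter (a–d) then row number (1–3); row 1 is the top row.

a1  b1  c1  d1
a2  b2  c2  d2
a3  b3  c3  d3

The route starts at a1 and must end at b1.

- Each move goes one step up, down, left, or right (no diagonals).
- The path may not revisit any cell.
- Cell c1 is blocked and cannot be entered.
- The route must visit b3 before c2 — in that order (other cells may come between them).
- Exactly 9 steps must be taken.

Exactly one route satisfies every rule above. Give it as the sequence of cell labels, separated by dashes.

a1 - a2 - a3 - b3 - c3 - d3 - d2 - c2 - b2 - b1

The waypoints must appear in the order b3, c2, with no cell reused.
Route from a1: 2× down (reaching a3), 3× right (reaching d3), up to d2, 2× left (reaching b2), up to b1 — 9 moves in all.
Check: order respected (b3 at step 3, c2 at step 7); 9 moves as required.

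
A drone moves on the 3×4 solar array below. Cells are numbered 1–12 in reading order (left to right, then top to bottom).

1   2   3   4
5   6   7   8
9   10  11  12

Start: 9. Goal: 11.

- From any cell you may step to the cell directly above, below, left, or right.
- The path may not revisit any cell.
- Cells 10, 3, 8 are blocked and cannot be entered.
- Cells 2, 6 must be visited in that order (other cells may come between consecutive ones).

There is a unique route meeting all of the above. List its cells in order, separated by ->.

9 -> 5 -> 1 -> 2 -> 6 -> 7 -> 11

The waypoints must appear in the order 2, 6, with no cell reused.
Route from 9: up 2 to 1, right 1 to 2, down 1 to 6, right 1 to 7, down 1 to 11 — 6 moves in all.
Check: order respected (2 at step 3, 6 at step 4).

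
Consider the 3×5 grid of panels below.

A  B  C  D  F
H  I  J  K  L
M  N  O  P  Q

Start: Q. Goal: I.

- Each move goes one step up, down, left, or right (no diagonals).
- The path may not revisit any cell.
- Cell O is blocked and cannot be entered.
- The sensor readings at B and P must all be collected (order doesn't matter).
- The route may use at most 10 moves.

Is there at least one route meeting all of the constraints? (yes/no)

yes

One route that works: Q → P → K → D → C → B → I.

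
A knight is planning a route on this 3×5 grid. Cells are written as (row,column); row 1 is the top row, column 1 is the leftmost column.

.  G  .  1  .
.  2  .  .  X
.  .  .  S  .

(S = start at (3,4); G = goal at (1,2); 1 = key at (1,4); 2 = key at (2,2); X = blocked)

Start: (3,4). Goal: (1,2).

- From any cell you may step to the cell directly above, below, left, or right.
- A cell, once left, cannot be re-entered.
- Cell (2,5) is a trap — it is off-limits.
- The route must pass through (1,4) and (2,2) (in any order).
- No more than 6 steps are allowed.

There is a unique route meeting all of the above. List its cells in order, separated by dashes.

(3,4) - (2,4) - (1,4) - (1,3) - (2,3) - (2,2) - (1,2)

The 6-move cap with required stops at (1,4), (2,2) leaves no slack for detours.
Route from (3,4): up 2 to (1,4), left 1 to (1,3), down 1 to (2,3), left 1 to (2,2), up 1 to (1,2) — 6 moves in all.
Check: all required cells visited; 6 ≤ 6 moves.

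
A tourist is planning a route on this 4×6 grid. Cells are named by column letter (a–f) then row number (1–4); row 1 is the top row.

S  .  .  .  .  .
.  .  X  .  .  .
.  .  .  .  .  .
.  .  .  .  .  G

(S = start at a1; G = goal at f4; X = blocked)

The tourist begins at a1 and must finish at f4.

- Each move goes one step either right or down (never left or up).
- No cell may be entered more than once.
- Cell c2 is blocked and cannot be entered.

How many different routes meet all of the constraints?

26

A right/down-only route from a1 to f4 makes exactly 3 down-moves and 5 right-moves in some order.
With no other constraints that would be C(8,3) = 56 routes.
Subtract routes through each blocked cell (inclusion–exclusion for overlaps): − through c2: 30 → 26.
That gives 26 routes.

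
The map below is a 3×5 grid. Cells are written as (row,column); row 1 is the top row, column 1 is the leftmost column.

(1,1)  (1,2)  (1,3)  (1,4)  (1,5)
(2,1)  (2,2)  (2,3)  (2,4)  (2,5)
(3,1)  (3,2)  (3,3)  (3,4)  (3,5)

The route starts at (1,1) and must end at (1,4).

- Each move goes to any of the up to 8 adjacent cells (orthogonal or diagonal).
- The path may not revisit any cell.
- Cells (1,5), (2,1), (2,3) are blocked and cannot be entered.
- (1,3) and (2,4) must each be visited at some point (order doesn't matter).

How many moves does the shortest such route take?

4

Any route passes through (1,3) and (2,4) in some order between (1,1) and (1,4). Summing Chebyshev distances along each leg and taking the cheapest ordering ((1,1) → (1,3) → (2,4) → (1,4)) gives a lower bound of 2 + 1 + 1 = 4 moves.
A route of 4 moves achieves this: (1,1) → (1,2) → (1,3) → (2,4) → (1,4).
Since 4 matches the lower bound, it is optimal.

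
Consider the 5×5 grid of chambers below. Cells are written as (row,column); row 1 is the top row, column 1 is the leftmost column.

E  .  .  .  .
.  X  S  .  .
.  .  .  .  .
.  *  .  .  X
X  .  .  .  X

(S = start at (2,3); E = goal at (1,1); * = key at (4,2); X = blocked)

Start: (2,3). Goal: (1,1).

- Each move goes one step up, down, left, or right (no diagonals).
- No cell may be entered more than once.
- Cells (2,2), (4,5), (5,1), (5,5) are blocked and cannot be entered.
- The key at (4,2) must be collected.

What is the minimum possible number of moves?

7

Any route passes through (4,2) somewhere between (2,3) and (1,1). Summing Manhattan distances along the two legs ((2,3) → (4,2) → (1,1)) gives a lower bound of 3 + 4 = 7 moves.
A route of 7 moves achieves this: (2,3) → (3,3) → (4,3) → (4,2) → (3,2) → (3,1) → (2,1) → (1,1).
Since 7 matches the lower bound, it is optimal.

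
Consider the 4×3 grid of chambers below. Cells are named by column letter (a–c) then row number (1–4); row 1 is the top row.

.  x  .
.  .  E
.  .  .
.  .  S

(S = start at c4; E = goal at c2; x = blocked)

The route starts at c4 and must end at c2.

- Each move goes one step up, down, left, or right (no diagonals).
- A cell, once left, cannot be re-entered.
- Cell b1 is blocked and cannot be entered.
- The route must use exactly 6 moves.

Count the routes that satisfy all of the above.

Need simple routes of exactly 6 moves from c4 to c2 (Manhattan distance 2, so 2 moves are spent on a detour and 2 undoing it).
Enumerating: c4 c3 b3 a3 a2 b2 c2 | c4 b4 b3 a3 a2 b2 c2 | c4 b4 a4 a3 a2 b2 c2 | c4 b4 a4 a3 b3 b2 c2 | c4 b4 a4 a3 b3 c3 c2.
That gives 5 routes.

5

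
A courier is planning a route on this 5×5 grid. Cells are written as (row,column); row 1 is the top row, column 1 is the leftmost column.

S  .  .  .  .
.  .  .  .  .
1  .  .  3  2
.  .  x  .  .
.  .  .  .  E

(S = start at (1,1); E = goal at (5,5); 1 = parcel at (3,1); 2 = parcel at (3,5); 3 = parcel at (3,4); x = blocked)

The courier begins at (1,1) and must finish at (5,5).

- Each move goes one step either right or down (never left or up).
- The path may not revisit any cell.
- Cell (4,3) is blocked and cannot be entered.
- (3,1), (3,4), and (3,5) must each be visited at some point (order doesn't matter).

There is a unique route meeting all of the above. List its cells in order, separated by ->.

Moves only go right or down, so the column and row indices never decrease.
Route from (1,1): down 2 to (3,1), right 4 to (3,5), down 2 to (5,5) — 8 moves in all.
Check: all required cells visited.

(1,1) -> (2,1) -> (3,1) -> (3,2) -> (3,3) -> (3,4) -> (3,5) -> (4,5) -> (5,5)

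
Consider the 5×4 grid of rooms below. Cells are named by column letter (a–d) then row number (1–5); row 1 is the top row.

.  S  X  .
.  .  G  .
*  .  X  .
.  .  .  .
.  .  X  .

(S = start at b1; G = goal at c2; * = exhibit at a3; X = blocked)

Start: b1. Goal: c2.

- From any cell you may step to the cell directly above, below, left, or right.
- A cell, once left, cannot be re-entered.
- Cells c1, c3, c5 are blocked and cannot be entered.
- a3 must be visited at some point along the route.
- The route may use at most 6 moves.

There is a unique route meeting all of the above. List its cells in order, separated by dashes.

Any route must reach a3 and still end at c2 within 6 moves, so the order of the required stops is forced.
Route from b1: left 1 to a1, down 2 to a3, right 1 to b3, up 1 to b2, right 1 to c2 — 6 moves in all.
Check: all required cells visited; 6 ≤ 6 moves.

b1 - a1 - a2 - a3 - b3 - b2 - c2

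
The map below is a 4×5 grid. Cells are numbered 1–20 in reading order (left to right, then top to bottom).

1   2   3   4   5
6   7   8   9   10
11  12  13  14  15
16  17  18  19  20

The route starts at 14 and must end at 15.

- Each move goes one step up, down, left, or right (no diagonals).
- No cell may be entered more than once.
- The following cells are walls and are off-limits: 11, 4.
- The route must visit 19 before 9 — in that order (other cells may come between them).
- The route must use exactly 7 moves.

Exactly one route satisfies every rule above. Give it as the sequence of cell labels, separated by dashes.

14 - 19 - 18 - 13 - 8 - 9 - 10 - 15

The waypoints must appear in the order 19, 9, with no cell reused.
Route from 14: down to 19, left to 18, 2× up (reaching 8), 2× right (reaching 10), down to 15 — 7 moves in all.
Check: order respected (19 at step 1, 9 at step 5); 7 moves as required.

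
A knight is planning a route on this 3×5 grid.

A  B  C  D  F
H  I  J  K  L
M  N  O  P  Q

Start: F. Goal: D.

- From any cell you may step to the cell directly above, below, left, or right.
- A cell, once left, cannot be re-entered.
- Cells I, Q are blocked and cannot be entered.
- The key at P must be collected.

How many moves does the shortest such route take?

Any route passes through P somewhere between F and D. Summing Manhattan distances along the two legs (F → P → D) gives a lower bound of 3 + 2 = 5 moves.
The shortest route satisfying every rule uses 7 moves: F → L → K → P → O → J → C → D.
The no-revisit rule (legs can't share cells) pushes the minimum above the 5-move bound; an exhaustive check rules out every length from 5 to 6, leaving 7 as the minimum.

7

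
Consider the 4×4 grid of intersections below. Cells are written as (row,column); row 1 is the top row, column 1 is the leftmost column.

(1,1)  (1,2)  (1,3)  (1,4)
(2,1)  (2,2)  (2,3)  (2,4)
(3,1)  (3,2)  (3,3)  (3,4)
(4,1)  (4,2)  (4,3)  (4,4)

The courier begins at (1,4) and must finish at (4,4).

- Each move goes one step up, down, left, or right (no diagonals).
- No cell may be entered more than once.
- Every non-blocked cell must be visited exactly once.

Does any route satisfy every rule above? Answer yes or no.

One route that works: (1,4) → (2,4) → (3,4) → (3,3) → (2,3) → (1,3) → (1,2) → (1,1) → (2,1) → (2,2) → (3,2) → (3,1) → (4,1) → (4,2) → (4,3) → (4,4).

yes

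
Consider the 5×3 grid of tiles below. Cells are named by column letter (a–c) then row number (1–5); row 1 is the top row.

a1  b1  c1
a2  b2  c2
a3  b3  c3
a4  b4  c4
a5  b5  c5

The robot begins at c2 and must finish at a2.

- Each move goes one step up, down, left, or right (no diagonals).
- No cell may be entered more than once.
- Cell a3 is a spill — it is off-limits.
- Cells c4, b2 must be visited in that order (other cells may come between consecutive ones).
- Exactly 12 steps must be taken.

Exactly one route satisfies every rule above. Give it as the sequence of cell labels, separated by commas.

c2, c3, c4, c5, b5, a5, a4, b4, b3, b2, b1, a1, a2

The waypoints must appear in the order c4, b2, with no cell reused.
Route from c2: 3× down (reaching c5), 2× left (reaching a5), up to a4, right to b4, 3× up (reaching b1), left to a1, down to a2 — 12 moves in all.
Check: order respected (c4 at step 2, b2 at step 9); 12 moves as required.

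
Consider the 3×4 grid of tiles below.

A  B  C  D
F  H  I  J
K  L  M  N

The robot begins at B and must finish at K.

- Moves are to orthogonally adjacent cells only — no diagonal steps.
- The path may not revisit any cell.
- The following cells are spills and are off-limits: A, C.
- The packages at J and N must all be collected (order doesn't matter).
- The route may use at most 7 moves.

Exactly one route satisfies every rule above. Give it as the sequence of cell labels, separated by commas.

B, H, I, J, N, M, L, K

The budget equals the shortest possible length, so every move has to be on a shortest route through the required cells.
Route from B: down to H, 2× right (reaching J), down to N, 3× left (reaching K) — 7 moves in all.
Check: all required cells visited; 7 ≤ 7 moves.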